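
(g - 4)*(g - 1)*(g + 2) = g^3 - 3*g^2 - 6*g + 8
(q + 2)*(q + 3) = q^2 + 5*q + 6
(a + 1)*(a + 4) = a^2 + 5*a + 4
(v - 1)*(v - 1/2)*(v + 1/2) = v^3 - v^2 - v/4 + 1/4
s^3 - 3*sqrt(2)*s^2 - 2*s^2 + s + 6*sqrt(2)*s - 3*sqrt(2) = (s - 1)^2*(s - 3*sqrt(2))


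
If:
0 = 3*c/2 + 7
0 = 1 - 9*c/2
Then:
No Solution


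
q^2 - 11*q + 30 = (q - 6)*(q - 5)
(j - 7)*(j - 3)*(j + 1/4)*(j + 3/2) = j^4 - 33*j^3/4 + 31*j^2/8 + 33*j + 63/8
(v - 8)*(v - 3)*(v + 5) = v^3 - 6*v^2 - 31*v + 120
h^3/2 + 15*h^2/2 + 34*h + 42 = (h/2 + 1)*(h + 6)*(h + 7)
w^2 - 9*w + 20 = (w - 5)*(w - 4)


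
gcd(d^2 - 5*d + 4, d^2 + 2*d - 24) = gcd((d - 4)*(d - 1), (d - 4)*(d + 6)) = d - 4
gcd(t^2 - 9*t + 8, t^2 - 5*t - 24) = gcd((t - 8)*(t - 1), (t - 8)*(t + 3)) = t - 8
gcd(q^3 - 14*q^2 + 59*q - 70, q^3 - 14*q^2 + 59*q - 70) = q^3 - 14*q^2 + 59*q - 70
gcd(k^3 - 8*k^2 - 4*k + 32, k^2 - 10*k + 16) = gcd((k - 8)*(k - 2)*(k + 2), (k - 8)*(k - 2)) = k^2 - 10*k + 16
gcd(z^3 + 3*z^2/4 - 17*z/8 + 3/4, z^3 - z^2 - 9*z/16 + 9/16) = z - 3/4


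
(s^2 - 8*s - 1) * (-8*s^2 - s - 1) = -8*s^4 + 63*s^3 + 15*s^2 + 9*s + 1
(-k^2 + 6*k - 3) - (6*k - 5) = 2 - k^2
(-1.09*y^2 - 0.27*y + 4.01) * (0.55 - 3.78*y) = 4.1202*y^3 + 0.4211*y^2 - 15.3063*y + 2.2055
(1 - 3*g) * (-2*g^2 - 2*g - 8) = 6*g^3 + 4*g^2 + 22*g - 8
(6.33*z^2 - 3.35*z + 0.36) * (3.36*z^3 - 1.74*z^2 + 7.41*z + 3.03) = 21.2688*z^5 - 22.2702*z^4 + 53.9439*z^3 - 6.27*z^2 - 7.4829*z + 1.0908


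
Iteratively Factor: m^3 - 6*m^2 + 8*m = (m - 2)*(m^2 - 4*m) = m*(m - 2)*(m - 4)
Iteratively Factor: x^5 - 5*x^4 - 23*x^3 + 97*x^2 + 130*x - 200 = (x + 4)*(x^4 - 9*x^3 + 13*x^2 + 45*x - 50) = (x - 5)*(x + 4)*(x^3 - 4*x^2 - 7*x + 10) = (x - 5)*(x + 2)*(x + 4)*(x^2 - 6*x + 5) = (x - 5)*(x - 1)*(x + 2)*(x + 4)*(x - 5)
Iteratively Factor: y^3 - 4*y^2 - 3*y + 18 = (y - 3)*(y^2 - y - 6) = (y - 3)*(y + 2)*(y - 3)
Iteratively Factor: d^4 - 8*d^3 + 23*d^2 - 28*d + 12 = (d - 1)*(d^3 - 7*d^2 + 16*d - 12) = (d - 2)*(d - 1)*(d^2 - 5*d + 6) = (d - 2)^2*(d - 1)*(d - 3)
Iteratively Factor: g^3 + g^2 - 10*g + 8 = (g + 4)*(g^2 - 3*g + 2) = (g - 2)*(g + 4)*(g - 1)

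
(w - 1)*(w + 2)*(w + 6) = w^3 + 7*w^2 + 4*w - 12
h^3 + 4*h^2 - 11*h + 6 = (h - 1)^2*(h + 6)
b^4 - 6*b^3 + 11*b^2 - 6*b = b*(b - 3)*(b - 2)*(b - 1)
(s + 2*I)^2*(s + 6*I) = s^3 + 10*I*s^2 - 28*s - 24*I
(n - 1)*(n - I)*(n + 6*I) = n^3 - n^2 + 5*I*n^2 + 6*n - 5*I*n - 6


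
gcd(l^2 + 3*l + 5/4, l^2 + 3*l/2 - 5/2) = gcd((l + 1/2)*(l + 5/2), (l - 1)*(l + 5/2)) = l + 5/2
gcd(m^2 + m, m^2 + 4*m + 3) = m + 1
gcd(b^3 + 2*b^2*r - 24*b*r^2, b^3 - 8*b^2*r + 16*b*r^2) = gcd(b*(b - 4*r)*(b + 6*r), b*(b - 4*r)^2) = -b^2 + 4*b*r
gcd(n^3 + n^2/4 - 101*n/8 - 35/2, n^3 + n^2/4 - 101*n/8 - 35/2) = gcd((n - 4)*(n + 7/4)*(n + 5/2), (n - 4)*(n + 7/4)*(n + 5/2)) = n^3 + n^2/4 - 101*n/8 - 35/2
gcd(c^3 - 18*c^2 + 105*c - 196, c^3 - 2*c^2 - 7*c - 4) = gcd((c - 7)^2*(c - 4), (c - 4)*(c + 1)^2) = c - 4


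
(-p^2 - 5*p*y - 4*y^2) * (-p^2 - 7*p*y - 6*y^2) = p^4 + 12*p^3*y + 45*p^2*y^2 + 58*p*y^3 + 24*y^4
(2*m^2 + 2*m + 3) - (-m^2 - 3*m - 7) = 3*m^2 + 5*m + 10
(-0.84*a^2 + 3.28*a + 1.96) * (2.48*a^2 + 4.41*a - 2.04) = -2.0832*a^4 + 4.43*a^3 + 21.0392*a^2 + 1.9524*a - 3.9984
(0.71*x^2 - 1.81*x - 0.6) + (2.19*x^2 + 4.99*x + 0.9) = 2.9*x^2 + 3.18*x + 0.3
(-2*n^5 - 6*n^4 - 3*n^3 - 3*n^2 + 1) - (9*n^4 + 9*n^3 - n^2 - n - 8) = -2*n^5 - 15*n^4 - 12*n^3 - 2*n^2 + n + 9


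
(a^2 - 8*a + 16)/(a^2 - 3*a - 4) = (a - 4)/(a + 1)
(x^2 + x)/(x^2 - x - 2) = x/(x - 2)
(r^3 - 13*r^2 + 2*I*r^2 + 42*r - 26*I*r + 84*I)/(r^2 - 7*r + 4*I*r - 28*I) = (r^2 + 2*r*(-3 + I) - 12*I)/(r + 4*I)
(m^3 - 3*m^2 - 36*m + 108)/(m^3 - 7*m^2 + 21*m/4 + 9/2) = 4*(m^2 + 3*m - 18)/(4*m^2 - 4*m - 3)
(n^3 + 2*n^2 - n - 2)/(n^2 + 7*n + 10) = (n^2 - 1)/(n + 5)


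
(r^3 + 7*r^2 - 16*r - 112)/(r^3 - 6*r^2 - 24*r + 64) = (r^2 + 3*r - 28)/(r^2 - 10*r + 16)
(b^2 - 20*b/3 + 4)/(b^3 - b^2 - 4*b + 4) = (b^2 - 20*b/3 + 4)/(b^3 - b^2 - 4*b + 4)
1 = 1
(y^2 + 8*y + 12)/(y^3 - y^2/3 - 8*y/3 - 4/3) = 3*(y^2 + 8*y + 12)/(3*y^3 - y^2 - 8*y - 4)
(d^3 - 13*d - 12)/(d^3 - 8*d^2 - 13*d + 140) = (d^3 - 13*d - 12)/(d^3 - 8*d^2 - 13*d + 140)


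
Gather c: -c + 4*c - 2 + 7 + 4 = 3*c + 9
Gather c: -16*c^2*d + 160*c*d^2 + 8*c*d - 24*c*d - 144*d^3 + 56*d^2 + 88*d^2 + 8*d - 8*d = -16*c^2*d + c*(160*d^2 - 16*d) - 144*d^3 + 144*d^2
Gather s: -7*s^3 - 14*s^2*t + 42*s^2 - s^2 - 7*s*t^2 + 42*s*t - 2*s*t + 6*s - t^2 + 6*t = -7*s^3 + s^2*(41 - 14*t) + s*(-7*t^2 + 40*t + 6) - t^2 + 6*t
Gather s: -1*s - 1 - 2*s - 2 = -3*s - 3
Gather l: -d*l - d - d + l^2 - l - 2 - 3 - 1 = -2*d + l^2 + l*(-d - 1) - 6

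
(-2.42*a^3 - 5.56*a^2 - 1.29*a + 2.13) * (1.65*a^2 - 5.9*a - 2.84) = -3.993*a^5 + 5.104*a^4 + 37.5483*a^3 + 26.9159*a^2 - 8.9034*a - 6.0492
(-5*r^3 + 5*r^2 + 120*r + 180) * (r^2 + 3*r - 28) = -5*r^5 - 10*r^4 + 275*r^3 + 400*r^2 - 2820*r - 5040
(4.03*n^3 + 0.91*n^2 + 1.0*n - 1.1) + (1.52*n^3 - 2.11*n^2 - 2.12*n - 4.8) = 5.55*n^3 - 1.2*n^2 - 1.12*n - 5.9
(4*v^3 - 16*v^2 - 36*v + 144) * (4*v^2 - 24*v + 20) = 16*v^5 - 160*v^4 + 320*v^3 + 1120*v^2 - 4176*v + 2880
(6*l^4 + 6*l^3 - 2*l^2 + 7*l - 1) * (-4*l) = -24*l^5 - 24*l^4 + 8*l^3 - 28*l^2 + 4*l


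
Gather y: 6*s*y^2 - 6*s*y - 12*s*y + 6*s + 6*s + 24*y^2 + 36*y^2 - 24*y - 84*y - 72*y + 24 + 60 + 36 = 12*s + y^2*(6*s + 60) + y*(-18*s - 180) + 120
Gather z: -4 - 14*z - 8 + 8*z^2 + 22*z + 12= 8*z^2 + 8*z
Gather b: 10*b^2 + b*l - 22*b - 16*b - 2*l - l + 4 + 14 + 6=10*b^2 + b*(l - 38) - 3*l + 24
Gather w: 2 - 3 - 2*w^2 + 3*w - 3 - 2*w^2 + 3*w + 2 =-4*w^2 + 6*w - 2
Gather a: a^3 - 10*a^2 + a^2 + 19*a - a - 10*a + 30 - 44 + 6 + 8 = a^3 - 9*a^2 + 8*a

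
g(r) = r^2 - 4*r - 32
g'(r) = 2*r - 4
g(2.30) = -35.91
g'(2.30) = 0.60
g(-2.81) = -12.86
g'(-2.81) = -9.62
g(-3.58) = -4.86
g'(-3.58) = -11.16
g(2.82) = -35.33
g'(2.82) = 1.64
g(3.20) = -34.56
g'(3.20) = 2.40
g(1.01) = -35.02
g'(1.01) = -1.98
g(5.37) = -24.64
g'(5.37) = 6.74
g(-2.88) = -12.19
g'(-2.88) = -9.76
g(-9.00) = 85.00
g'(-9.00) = -22.00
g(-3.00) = -11.00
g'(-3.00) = -10.00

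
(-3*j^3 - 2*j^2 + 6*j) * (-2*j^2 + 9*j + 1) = 6*j^5 - 23*j^4 - 33*j^3 + 52*j^2 + 6*j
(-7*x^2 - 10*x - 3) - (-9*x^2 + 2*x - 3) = 2*x^2 - 12*x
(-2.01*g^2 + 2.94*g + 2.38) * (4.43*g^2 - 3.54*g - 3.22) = -8.9043*g^4 + 20.1396*g^3 + 6.608*g^2 - 17.892*g - 7.6636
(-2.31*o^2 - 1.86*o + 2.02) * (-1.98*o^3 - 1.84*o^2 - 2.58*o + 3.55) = 4.5738*o^5 + 7.9332*o^4 + 5.3826*o^3 - 7.1185*o^2 - 11.8146*o + 7.171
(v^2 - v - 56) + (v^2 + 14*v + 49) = 2*v^2 + 13*v - 7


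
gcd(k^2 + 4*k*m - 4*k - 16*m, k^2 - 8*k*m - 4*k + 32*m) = k - 4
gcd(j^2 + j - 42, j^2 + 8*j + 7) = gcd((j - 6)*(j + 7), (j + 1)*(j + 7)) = j + 7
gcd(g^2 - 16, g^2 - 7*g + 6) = 1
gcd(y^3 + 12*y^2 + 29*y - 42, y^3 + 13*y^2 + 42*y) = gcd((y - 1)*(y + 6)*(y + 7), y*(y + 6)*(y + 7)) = y^2 + 13*y + 42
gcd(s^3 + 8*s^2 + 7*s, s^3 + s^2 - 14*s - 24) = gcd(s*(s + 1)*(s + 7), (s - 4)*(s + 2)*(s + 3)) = 1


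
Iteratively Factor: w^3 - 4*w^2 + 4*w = (w - 2)*(w^2 - 2*w) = w*(w - 2)*(w - 2)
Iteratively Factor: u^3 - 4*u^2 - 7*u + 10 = (u - 1)*(u^2 - 3*u - 10) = (u - 1)*(u + 2)*(u - 5)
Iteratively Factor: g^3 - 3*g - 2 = (g - 2)*(g^2 + 2*g + 1) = (g - 2)*(g + 1)*(g + 1)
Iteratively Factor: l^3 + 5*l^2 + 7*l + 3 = (l + 1)*(l^2 + 4*l + 3) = (l + 1)*(l + 3)*(l + 1)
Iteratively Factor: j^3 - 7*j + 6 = (j - 2)*(j^2 + 2*j - 3) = (j - 2)*(j - 1)*(j + 3)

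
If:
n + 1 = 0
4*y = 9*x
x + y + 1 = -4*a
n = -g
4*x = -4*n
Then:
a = -17/16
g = 1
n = -1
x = 1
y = 9/4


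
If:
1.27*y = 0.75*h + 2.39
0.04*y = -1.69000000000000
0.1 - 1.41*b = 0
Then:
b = 0.07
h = -74.73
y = -42.25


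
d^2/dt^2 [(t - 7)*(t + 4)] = 2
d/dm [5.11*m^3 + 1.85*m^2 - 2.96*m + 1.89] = 15.33*m^2 + 3.7*m - 2.96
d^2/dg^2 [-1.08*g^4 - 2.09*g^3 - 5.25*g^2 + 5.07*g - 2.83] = -12.96*g^2 - 12.54*g - 10.5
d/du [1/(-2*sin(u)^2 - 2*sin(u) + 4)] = (2*sin(u) + 1)*cos(u)/(2*(sin(u)^2 + sin(u) - 2)^2)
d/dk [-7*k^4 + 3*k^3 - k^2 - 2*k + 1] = -28*k^3 + 9*k^2 - 2*k - 2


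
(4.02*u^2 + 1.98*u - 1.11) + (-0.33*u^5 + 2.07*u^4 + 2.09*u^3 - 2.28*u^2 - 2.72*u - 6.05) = -0.33*u^5 + 2.07*u^4 + 2.09*u^3 + 1.74*u^2 - 0.74*u - 7.16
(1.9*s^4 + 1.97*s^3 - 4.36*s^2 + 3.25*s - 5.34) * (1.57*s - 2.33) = 2.983*s^5 - 1.3341*s^4 - 11.4353*s^3 + 15.2613*s^2 - 15.9563*s + 12.4422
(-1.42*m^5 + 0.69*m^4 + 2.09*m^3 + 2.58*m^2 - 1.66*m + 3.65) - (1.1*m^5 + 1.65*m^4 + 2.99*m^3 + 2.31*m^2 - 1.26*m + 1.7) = -2.52*m^5 - 0.96*m^4 - 0.9*m^3 + 0.27*m^2 - 0.4*m + 1.95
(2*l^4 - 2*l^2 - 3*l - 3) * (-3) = -6*l^4 + 6*l^2 + 9*l + 9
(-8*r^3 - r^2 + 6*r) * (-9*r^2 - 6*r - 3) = 72*r^5 + 57*r^4 - 24*r^3 - 33*r^2 - 18*r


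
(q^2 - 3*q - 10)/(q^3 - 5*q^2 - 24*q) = (-q^2 + 3*q + 10)/(q*(-q^2 + 5*q + 24))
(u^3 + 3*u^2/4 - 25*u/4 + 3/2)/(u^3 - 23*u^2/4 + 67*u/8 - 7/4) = 2*(u + 3)/(2*u - 7)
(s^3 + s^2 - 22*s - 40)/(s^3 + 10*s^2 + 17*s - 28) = (s^2 - 3*s - 10)/(s^2 + 6*s - 7)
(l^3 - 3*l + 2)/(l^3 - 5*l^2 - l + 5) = (l^2 + l - 2)/(l^2 - 4*l - 5)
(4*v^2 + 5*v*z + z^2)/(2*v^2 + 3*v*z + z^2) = (4*v + z)/(2*v + z)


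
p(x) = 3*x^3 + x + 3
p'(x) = 9*x^2 + 1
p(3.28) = 112.14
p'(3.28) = 97.83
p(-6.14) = -697.57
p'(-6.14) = 340.30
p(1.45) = 13.60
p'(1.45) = 19.92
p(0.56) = 4.09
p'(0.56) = 3.82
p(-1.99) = -22.63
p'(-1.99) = 36.64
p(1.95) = 27.19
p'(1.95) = 35.22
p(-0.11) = 2.89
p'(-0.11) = 1.11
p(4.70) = 319.17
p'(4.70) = 199.81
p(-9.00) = -2193.00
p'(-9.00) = 730.00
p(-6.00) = -651.00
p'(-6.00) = 325.00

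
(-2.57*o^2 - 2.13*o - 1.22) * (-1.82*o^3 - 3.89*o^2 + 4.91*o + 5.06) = 4.6774*o^5 + 13.8739*o^4 - 2.1126*o^3 - 18.7167*o^2 - 16.768*o - 6.1732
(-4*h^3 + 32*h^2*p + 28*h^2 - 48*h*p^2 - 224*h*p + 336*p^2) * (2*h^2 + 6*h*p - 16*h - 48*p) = -8*h^5 + 40*h^4*p + 120*h^4 + 96*h^3*p^2 - 600*h^3*p - 448*h^3 - 288*h^2*p^3 - 1440*h^2*p^2 + 2240*h^2*p + 4320*h*p^3 + 5376*h*p^2 - 16128*p^3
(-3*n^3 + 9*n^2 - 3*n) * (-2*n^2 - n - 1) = 6*n^5 - 15*n^4 - 6*n^2 + 3*n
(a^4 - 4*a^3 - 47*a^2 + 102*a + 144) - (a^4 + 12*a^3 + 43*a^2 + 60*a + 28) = -16*a^3 - 90*a^2 + 42*a + 116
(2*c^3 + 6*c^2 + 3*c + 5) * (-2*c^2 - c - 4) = -4*c^5 - 14*c^4 - 20*c^3 - 37*c^2 - 17*c - 20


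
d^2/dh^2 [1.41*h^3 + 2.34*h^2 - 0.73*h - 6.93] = 8.46*h + 4.68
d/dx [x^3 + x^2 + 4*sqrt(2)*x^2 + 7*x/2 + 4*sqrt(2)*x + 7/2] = 3*x^2 + 2*x + 8*sqrt(2)*x + 7/2 + 4*sqrt(2)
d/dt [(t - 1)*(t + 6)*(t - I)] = 3*t^2 + 2*t*(5 - I) - 6 - 5*I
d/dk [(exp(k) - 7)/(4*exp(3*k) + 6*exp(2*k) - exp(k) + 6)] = (-(exp(k) - 7)*(12*exp(2*k) + 12*exp(k) - 1) + 4*exp(3*k) + 6*exp(2*k) - exp(k) + 6)*exp(k)/(4*exp(3*k) + 6*exp(2*k) - exp(k) + 6)^2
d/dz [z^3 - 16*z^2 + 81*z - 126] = 3*z^2 - 32*z + 81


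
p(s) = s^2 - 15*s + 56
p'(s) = 2*s - 15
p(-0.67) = 66.50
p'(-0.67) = -16.34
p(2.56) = 24.15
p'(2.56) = -9.88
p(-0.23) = 59.50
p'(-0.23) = -15.46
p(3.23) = 17.98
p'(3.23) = -8.54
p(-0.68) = 66.66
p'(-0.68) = -16.36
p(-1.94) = 88.86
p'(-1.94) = -18.88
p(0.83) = 44.24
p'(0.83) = -13.34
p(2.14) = 28.48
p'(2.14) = -10.72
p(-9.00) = 272.00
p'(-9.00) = -33.00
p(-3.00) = 110.00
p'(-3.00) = -21.00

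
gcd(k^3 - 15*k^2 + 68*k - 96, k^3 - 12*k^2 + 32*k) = k^2 - 12*k + 32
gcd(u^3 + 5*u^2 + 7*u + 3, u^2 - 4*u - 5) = u + 1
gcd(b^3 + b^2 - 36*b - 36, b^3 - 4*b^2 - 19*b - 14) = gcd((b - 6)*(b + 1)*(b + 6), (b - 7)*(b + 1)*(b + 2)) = b + 1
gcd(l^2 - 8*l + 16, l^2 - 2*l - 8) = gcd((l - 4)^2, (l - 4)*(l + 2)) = l - 4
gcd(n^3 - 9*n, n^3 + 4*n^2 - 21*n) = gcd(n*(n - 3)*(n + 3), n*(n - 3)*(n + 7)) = n^2 - 3*n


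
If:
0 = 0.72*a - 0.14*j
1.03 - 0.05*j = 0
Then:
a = 4.01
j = 20.60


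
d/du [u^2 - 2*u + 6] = 2*u - 2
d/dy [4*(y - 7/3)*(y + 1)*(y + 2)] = 12*y^2 + 16*y/3 - 20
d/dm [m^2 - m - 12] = 2*m - 1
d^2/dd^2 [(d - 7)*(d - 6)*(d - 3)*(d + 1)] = 12*d^2 - 90*d + 130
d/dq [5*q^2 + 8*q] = 10*q + 8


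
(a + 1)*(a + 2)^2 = a^3 + 5*a^2 + 8*a + 4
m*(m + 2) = m^2 + 2*m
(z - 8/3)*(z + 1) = z^2 - 5*z/3 - 8/3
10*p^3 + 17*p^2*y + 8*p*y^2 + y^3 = (p + y)*(2*p + y)*(5*p + y)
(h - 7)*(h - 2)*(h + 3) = h^3 - 6*h^2 - 13*h + 42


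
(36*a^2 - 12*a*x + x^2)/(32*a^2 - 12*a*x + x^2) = (36*a^2 - 12*a*x + x^2)/(32*a^2 - 12*a*x + x^2)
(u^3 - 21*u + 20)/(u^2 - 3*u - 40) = (u^2 - 5*u + 4)/(u - 8)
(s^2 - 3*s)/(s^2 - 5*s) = (s - 3)/(s - 5)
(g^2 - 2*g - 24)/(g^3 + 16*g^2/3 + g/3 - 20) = 3*(g - 6)/(3*g^2 + 4*g - 15)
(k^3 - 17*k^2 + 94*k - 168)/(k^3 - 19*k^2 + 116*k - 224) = (k - 6)/(k - 8)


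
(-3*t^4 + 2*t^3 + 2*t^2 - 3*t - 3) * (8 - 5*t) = 15*t^5 - 34*t^4 + 6*t^3 + 31*t^2 - 9*t - 24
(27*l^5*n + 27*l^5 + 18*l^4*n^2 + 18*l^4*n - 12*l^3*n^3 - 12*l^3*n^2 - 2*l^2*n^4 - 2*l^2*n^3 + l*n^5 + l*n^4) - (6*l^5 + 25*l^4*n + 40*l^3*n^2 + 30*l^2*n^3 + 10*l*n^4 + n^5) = 27*l^5*n + 21*l^5 + 18*l^4*n^2 - 7*l^4*n - 12*l^3*n^3 - 52*l^3*n^2 - 2*l^2*n^4 - 32*l^2*n^3 + l*n^5 - 9*l*n^4 - n^5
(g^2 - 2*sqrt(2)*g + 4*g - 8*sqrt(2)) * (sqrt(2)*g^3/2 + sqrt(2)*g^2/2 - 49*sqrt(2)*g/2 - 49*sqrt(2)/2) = sqrt(2)*g^5/2 - 2*g^4 + 5*sqrt(2)*g^4/2 - 45*sqrt(2)*g^3/2 - 10*g^3 - 245*sqrt(2)*g^2/2 + 90*g^2 - 98*sqrt(2)*g + 490*g + 392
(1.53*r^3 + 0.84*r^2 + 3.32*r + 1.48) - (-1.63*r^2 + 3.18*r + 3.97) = 1.53*r^3 + 2.47*r^2 + 0.14*r - 2.49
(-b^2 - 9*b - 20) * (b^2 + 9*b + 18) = -b^4 - 18*b^3 - 119*b^2 - 342*b - 360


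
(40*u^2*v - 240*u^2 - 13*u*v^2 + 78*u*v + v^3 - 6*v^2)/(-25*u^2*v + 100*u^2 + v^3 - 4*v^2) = (-8*u*v + 48*u + v^2 - 6*v)/(5*u*v - 20*u + v^2 - 4*v)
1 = 1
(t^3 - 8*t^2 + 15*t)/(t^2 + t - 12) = t*(t - 5)/(t + 4)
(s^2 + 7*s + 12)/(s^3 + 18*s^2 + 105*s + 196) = (s + 3)/(s^2 + 14*s + 49)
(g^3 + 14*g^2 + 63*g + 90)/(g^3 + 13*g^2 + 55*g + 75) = (g + 6)/(g + 5)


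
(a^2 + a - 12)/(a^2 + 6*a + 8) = (a - 3)/(a + 2)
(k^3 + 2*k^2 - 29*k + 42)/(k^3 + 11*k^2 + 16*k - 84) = (k - 3)/(k + 6)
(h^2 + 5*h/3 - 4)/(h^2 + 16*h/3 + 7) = (3*h - 4)/(3*h + 7)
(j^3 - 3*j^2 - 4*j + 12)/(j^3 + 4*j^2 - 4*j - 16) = (j - 3)/(j + 4)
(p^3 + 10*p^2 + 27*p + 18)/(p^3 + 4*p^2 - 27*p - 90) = (p + 1)/(p - 5)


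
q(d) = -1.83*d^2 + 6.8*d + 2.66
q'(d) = 6.8 - 3.66*d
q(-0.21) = 1.15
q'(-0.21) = 7.57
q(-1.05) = -6.50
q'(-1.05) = 10.64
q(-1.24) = -8.59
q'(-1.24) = 11.34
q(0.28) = 4.42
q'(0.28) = 5.78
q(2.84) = 7.21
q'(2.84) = -3.59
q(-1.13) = -7.36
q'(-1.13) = 10.94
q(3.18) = 5.78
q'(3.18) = -4.84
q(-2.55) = -26.58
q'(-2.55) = 16.13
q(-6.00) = -104.02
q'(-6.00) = 28.76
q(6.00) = -22.42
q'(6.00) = -15.16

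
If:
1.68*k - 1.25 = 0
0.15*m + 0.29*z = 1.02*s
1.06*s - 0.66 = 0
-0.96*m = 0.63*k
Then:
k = 0.74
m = -0.49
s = 0.62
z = 2.44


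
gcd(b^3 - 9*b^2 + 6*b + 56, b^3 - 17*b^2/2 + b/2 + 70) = b^2 - 11*b + 28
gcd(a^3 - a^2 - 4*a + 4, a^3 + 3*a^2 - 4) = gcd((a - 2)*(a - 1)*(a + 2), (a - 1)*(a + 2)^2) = a^2 + a - 2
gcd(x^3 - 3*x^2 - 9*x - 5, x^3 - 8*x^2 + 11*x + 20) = x^2 - 4*x - 5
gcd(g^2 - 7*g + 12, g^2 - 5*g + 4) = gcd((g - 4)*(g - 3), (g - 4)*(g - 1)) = g - 4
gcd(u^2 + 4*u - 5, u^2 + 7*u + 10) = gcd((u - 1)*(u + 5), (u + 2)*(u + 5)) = u + 5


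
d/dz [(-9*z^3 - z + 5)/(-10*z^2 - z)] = (90*z^4 + 18*z^3 - 10*z^2 + 100*z + 5)/(z^2*(100*z^2 + 20*z + 1))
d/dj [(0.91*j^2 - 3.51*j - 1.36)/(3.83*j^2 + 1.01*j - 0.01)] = (14.3624*j^2 + 10.3994*j + 1.4087)/(14.6689*j^4 + 7.7366*j^3 + 0.9435*j^2 - 0.0202*j + 0.0001)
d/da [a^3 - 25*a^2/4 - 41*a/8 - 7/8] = 3*a^2 - 25*a/2 - 41/8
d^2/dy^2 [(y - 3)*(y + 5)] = 2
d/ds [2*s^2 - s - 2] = 4*s - 1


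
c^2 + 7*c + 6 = (c + 1)*(c + 6)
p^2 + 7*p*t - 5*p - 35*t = (p - 5)*(p + 7*t)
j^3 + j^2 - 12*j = j*(j - 3)*(j + 4)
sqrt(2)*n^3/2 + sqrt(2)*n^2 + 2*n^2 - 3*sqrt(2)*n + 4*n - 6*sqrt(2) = (n - sqrt(2))*(n + 3*sqrt(2))*(sqrt(2)*n/2 + sqrt(2))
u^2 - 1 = (u - 1)*(u + 1)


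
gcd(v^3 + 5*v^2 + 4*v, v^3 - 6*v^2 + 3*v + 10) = v + 1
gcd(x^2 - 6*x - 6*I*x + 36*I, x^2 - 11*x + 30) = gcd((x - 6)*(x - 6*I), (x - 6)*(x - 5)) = x - 6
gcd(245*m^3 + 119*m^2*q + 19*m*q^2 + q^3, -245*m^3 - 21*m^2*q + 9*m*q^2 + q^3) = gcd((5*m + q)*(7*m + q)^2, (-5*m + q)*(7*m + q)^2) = 49*m^2 + 14*m*q + q^2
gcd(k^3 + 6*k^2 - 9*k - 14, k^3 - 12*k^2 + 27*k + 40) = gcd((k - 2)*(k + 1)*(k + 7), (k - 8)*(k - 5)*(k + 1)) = k + 1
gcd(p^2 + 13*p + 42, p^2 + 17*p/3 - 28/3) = p + 7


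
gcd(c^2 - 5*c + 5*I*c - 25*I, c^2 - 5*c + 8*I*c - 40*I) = c - 5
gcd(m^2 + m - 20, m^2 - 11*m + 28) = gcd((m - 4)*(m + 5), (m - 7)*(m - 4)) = m - 4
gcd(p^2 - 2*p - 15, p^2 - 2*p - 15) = p^2 - 2*p - 15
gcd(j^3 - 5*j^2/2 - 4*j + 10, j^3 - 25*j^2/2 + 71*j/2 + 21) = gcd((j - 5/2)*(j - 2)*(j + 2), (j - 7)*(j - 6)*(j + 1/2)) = 1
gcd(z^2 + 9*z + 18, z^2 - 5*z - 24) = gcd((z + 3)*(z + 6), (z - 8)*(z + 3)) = z + 3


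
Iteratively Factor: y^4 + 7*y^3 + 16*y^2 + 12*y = (y + 2)*(y^3 + 5*y^2 + 6*y) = y*(y + 2)*(y^2 + 5*y + 6) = y*(y + 2)^2*(y + 3)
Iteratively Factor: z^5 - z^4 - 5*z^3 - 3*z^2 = (z + 1)*(z^4 - 2*z^3 - 3*z^2) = (z - 3)*(z + 1)*(z^3 + z^2) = z*(z - 3)*(z + 1)*(z^2 + z) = z^2*(z - 3)*(z + 1)*(z + 1)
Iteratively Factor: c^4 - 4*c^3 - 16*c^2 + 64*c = (c)*(c^3 - 4*c^2 - 16*c + 64) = c*(c - 4)*(c^2 - 16) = c*(c - 4)^2*(c + 4)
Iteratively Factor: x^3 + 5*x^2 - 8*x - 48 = (x - 3)*(x^2 + 8*x + 16) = (x - 3)*(x + 4)*(x + 4)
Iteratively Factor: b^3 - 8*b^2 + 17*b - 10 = (b - 5)*(b^2 - 3*b + 2) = (b - 5)*(b - 1)*(b - 2)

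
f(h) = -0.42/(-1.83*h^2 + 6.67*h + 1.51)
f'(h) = -0.42*(3.66*h - 6.67)/(-1.83*h^2 + 6.67*h + 1.51)^2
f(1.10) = -0.06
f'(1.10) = 0.03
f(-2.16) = 0.02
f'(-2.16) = 0.01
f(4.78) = 0.05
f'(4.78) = -0.06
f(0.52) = -0.09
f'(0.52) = 0.10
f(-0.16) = -1.06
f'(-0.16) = 19.44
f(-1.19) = 0.05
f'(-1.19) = 0.06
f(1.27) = -0.06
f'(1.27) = 0.02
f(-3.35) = 0.01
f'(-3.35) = 0.00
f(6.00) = 0.02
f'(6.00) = -0.01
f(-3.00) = 0.01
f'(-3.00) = 0.01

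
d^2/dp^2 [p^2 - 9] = 2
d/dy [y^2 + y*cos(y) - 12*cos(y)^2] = -y*sin(y) + 2*y + 12*sin(2*y) + cos(y)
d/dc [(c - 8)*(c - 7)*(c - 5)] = 3*c^2 - 40*c + 131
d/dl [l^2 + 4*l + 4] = 2*l + 4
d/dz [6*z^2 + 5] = 12*z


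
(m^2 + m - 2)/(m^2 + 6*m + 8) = (m - 1)/(m + 4)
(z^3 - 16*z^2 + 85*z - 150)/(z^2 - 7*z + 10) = (z^2 - 11*z + 30)/(z - 2)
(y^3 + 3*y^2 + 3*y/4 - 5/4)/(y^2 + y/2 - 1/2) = y + 5/2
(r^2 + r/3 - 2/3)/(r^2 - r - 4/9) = 3*(-3*r^2 - r + 2)/(-9*r^2 + 9*r + 4)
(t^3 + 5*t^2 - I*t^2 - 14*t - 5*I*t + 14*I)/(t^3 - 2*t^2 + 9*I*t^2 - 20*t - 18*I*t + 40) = (t^2 + t*(7 - I) - 7*I)/(t^2 + 9*I*t - 20)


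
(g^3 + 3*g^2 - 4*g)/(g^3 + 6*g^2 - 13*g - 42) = g*(g^2 + 3*g - 4)/(g^3 + 6*g^2 - 13*g - 42)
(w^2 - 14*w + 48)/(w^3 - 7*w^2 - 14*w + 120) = (w - 8)/(w^2 - w - 20)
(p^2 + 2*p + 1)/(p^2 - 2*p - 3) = (p + 1)/(p - 3)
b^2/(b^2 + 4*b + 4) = b^2/(b^2 + 4*b + 4)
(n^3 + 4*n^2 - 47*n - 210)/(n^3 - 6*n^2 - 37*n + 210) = (n + 5)/(n - 5)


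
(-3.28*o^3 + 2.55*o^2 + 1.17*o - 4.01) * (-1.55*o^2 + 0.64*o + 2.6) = 5.084*o^5 - 6.0517*o^4 - 8.7095*o^3 + 13.5943*o^2 + 0.4756*o - 10.426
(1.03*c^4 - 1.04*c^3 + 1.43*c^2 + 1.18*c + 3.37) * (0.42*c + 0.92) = 0.4326*c^5 + 0.5108*c^4 - 0.3562*c^3 + 1.8112*c^2 + 2.501*c + 3.1004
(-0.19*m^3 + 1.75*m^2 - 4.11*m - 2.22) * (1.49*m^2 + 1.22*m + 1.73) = -0.2831*m^5 + 2.3757*m^4 - 4.3176*m^3 - 5.2945*m^2 - 9.8187*m - 3.8406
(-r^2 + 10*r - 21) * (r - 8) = -r^3 + 18*r^2 - 101*r + 168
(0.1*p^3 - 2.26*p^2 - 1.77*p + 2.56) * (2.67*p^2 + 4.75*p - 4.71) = 0.267*p^5 - 5.5592*p^4 - 15.9319*p^3 + 9.0723*p^2 + 20.4967*p - 12.0576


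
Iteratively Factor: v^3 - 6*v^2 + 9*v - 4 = (v - 1)*(v^2 - 5*v + 4) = (v - 1)^2*(v - 4)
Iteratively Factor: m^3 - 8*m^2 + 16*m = (m - 4)*(m^2 - 4*m) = m*(m - 4)*(m - 4)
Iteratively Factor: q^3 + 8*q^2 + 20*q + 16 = (q + 2)*(q^2 + 6*q + 8) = (q + 2)*(q + 4)*(q + 2)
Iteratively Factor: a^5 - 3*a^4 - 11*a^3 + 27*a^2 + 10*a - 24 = (a + 1)*(a^4 - 4*a^3 - 7*a^2 + 34*a - 24) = (a + 1)*(a + 3)*(a^3 - 7*a^2 + 14*a - 8) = (a - 1)*(a + 1)*(a + 3)*(a^2 - 6*a + 8) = (a - 4)*(a - 1)*(a + 1)*(a + 3)*(a - 2)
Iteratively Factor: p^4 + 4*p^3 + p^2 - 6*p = (p + 3)*(p^3 + p^2 - 2*p) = (p - 1)*(p + 3)*(p^2 + 2*p) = (p - 1)*(p + 2)*(p + 3)*(p)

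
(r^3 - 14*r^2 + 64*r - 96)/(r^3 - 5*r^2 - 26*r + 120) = (r - 4)/(r + 5)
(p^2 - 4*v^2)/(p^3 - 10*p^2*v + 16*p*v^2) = (p + 2*v)/(p*(p - 8*v))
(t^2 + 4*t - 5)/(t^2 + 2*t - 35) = (t^2 + 4*t - 5)/(t^2 + 2*t - 35)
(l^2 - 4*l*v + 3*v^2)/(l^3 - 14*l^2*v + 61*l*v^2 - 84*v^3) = (l - v)/(l^2 - 11*l*v + 28*v^2)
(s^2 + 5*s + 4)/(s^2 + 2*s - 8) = (s + 1)/(s - 2)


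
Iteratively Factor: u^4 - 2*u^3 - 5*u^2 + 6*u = (u - 3)*(u^3 + u^2 - 2*u) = u*(u - 3)*(u^2 + u - 2) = u*(u - 3)*(u - 1)*(u + 2)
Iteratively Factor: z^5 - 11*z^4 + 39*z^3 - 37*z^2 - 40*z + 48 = (z - 3)*(z^4 - 8*z^3 + 15*z^2 + 8*z - 16) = (z - 3)*(z - 1)*(z^3 - 7*z^2 + 8*z + 16) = (z - 4)*(z - 3)*(z - 1)*(z^2 - 3*z - 4) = (z - 4)*(z - 3)*(z - 1)*(z + 1)*(z - 4)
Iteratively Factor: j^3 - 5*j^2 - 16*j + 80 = (j - 4)*(j^2 - j - 20) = (j - 4)*(j + 4)*(j - 5)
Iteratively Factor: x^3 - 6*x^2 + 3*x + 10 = (x - 5)*(x^2 - x - 2) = (x - 5)*(x + 1)*(x - 2)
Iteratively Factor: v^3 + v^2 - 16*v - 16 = (v + 1)*(v^2 - 16) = (v - 4)*(v + 1)*(v + 4)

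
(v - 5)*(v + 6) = v^2 + v - 30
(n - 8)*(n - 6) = n^2 - 14*n + 48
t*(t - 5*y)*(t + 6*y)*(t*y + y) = t^4*y + t^3*y^2 + t^3*y - 30*t^2*y^3 + t^2*y^2 - 30*t*y^3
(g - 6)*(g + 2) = g^2 - 4*g - 12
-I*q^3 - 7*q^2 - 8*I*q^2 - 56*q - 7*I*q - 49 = (q + 7)*(q - 7*I)*(-I*q - I)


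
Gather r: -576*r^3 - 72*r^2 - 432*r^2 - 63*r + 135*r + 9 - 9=-576*r^3 - 504*r^2 + 72*r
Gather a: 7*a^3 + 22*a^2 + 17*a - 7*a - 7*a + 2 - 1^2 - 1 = 7*a^3 + 22*a^2 + 3*a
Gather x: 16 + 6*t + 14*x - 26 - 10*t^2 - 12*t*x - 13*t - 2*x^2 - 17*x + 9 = -10*t^2 - 7*t - 2*x^2 + x*(-12*t - 3) - 1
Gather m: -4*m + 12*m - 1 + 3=8*m + 2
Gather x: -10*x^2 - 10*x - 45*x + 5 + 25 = -10*x^2 - 55*x + 30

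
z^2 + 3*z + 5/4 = (z + 1/2)*(z + 5/2)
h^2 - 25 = (h - 5)*(h + 5)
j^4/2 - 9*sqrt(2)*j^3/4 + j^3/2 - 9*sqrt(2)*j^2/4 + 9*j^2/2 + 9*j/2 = j*(j/2 + 1/2)*(j - 3*sqrt(2))*(j - 3*sqrt(2)/2)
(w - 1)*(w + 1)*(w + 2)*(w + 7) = w^4 + 9*w^3 + 13*w^2 - 9*w - 14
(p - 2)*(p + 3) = p^2 + p - 6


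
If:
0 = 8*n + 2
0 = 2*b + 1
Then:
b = -1/2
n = -1/4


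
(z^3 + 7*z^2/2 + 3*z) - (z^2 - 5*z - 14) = z^3 + 5*z^2/2 + 8*z + 14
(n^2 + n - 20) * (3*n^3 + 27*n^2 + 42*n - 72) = 3*n^5 + 30*n^4 + 9*n^3 - 570*n^2 - 912*n + 1440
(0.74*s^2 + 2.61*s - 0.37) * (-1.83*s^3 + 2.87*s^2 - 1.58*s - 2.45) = -1.3542*s^5 - 2.6525*s^4 + 6.9986*s^3 - 6.9987*s^2 - 5.8099*s + 0.9065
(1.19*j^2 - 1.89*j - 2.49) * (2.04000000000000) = 2.4276*j^2 - 3.8556*j - 5.0796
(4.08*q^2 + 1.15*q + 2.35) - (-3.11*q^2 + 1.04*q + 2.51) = 7.19*q^2 + 0.11*q - 0.16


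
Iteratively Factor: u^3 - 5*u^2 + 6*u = (u - 2)*(u^2 - 3*u) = (u - 3)*(u - 2)*(u)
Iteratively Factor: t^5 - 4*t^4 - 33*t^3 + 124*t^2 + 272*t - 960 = (t - 4)*(t^4 - 33*t^2 - 8*t + 240) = (t - 4)*(t + 4)*(t^3 - 4*t^2 - 17*t + 60) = (t - 4)*(t + 4)^2*(t^2 - 8*t + 15) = (t - 5)*(t - 4)*(t + 4)^2*(t - 3)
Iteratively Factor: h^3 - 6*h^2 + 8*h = (h)*(h^2 - 6*h + 8) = h*(h - 4)*(h - 2)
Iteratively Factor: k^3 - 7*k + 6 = (k - 1)*(k^2 + k - 6) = (k - 2)*(k - 1)*(k + 3)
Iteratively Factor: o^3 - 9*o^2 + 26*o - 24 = (o - 4)*(o^2 - 5*o + 6) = (o - 4)*(o - 2)*(o - 3)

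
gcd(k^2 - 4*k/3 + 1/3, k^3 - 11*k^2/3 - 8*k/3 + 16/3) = k - 1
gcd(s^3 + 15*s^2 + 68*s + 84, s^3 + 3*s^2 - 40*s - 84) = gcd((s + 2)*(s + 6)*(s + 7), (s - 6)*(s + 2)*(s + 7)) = s^2 + 9*s + 14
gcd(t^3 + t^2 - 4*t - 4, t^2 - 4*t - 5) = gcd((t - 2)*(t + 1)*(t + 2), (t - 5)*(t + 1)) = t + 1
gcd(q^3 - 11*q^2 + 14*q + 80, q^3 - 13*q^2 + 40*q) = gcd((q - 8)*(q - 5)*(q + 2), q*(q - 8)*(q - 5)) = q^2 - 13*q + 40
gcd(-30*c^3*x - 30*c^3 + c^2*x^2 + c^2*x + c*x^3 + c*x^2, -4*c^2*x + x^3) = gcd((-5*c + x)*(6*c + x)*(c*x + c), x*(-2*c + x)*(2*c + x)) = 1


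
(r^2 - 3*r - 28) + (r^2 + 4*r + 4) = 2*r^2 + r - 24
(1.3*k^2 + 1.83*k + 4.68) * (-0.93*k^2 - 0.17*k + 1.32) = -1.209*k^4 - 1.9229*k^3 - 2.9475*k^2 + 1.62*k + 6.1776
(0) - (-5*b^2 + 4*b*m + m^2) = 5*b^2 - 4*b*m - m^2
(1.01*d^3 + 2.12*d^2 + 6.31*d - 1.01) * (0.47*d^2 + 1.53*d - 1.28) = 0.4747*d^5 + 2.5417*d^4 + 4.9165*d^3 + 6.466*d^2 - 9.6221*d + 1.2928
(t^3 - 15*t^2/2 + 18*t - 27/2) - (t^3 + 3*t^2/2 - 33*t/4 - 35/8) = -9*t^2 + 105*t/4 - 73/8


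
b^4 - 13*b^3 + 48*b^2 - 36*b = b*(b - 6)^2*(b - 1)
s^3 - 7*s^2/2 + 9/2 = (s - 3)*(s - 3/2)*(s + 1)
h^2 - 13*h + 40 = (h - 8)*(h - 5)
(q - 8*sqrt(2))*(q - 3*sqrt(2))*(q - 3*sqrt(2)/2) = q^3 - 25*sqrt(2)*q^2/2 + 81*q - 72*sqrt(2)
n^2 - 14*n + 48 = (n - 8)*(n - 6)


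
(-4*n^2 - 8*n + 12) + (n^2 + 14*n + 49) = -3*n^2 + 6*n + 61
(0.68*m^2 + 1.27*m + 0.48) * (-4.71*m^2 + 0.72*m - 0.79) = -3.2028*m^4 - 5.4921*m^3 - 1.8836*m^2 - 0.6577*m - 0.3792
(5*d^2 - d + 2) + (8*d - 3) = 5*d^2 + 7*d - 1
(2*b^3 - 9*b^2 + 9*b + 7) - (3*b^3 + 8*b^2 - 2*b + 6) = -b^3 - 17*b^2 + 11*b + 1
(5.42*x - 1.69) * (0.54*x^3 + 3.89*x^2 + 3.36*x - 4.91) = 2.9268*x^4 + 20.1712*x^3 + 11.6371*x^2 - 32.2906*x + 8.2979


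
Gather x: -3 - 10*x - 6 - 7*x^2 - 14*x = -7*x^2 - 24*x - 9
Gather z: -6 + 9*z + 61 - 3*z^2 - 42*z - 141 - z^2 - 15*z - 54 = -4*z^2 - 48*z - 140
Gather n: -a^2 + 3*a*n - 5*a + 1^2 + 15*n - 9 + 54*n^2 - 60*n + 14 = -a^2 - 5*a + 54*n^2 + n*(3*a - 45) + 6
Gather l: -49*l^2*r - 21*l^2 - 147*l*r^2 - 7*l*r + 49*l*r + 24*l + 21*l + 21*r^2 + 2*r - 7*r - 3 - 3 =l^2*(-49*r - 21) + l*(-147*r^2 + 42*r + 45) + 21*r^2 - 5*r - 6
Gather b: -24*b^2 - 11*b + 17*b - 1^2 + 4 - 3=-24*b^2 + 6*b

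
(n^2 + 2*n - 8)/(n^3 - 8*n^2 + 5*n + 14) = (n + 4)/(n^2 - 6*n - 7)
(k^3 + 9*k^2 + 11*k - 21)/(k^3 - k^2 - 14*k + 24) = (k^3 + 9*k^2 + 11*k - 21)/(k^3 - k^2 - 14*k + 24)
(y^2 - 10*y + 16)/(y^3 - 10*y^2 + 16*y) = 1/y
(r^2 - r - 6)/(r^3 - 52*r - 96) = (r - 3)/(r^2 - 2*r - 48)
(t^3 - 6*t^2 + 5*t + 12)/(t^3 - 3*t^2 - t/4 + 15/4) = 4*(t^2 - 7*t + 12)/(4*t^2 - 16*t + 15)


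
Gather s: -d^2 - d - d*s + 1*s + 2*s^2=-d^2 - d + 2*s^2 + s*(1 - d)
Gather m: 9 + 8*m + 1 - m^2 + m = -m^2 + 9*m + 10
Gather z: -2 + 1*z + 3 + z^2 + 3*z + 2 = z^2 + 4*z + 3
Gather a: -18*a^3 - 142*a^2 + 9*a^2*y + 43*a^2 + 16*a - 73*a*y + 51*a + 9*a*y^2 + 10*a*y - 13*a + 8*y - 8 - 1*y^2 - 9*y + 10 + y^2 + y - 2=-18*a^3 + a^2*(9*y - 99) + a*(9*y^2 - 63*y + 54)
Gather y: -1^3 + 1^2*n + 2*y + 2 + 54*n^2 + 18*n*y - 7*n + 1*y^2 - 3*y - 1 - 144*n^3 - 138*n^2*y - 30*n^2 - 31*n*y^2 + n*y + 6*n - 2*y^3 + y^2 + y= -144*n^3 + 24*n^2 - 2*y^3 + y^2*(2 - 31*n) + y*(-138*n^2 + 19*n)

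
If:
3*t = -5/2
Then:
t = -5/6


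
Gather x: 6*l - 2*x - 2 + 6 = 6*l - 2*x + 4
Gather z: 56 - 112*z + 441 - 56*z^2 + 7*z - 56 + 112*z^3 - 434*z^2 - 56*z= 112*z^3 - 490*z^2 - 161*z + 441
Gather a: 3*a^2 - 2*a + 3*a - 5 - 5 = 3*a^2 + a - 10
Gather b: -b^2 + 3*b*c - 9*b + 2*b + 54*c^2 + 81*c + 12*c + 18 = -b^2 + b*(3*c - 7) + 54*c^2 + 93*c + 18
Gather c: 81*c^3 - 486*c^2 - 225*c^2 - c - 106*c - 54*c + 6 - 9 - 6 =81*c^3 - 711*c^2 - 161*c - 9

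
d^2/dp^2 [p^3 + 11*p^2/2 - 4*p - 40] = 6*p + 11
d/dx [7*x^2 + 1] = 14*x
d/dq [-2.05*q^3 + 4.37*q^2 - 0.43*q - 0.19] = -6.15*q^2 + 8.74*q - 0.43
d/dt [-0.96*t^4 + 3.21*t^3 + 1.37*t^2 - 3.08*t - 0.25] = -3.84*t^3 + 9.63*t^2 + 2.74*t - 3.08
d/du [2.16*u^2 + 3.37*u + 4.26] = 4.32*u + 3.37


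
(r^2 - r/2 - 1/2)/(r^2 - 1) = (r + 1/2)/(r + 1)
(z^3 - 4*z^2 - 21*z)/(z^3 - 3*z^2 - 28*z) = (z + 3)/(z + 4)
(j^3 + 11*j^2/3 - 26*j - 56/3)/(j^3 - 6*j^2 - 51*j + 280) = (3*j^2 - 10*j - 8)/(3*(j^2 - 13*j + 40))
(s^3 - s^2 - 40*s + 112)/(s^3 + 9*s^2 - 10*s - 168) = (s - 4)/(s + 6)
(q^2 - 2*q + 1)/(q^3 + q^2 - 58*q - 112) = (q^2 - 2*q + 1)/(q^3 + q^2 - 58*q - 112)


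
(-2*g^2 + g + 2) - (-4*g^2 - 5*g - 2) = 2*g^2 + 6*g + 4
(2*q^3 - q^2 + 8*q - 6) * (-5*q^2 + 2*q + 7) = -10*q^5 + 9*q^4 - 28*q^3 + 39*q^2 + 44*q - 42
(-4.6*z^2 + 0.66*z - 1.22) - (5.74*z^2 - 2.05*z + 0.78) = -10.34*z^2 + 2.71*z - 2.0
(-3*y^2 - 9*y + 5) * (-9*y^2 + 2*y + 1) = 27*y^4 + 75*y^3 - 66*y^2 + y + 5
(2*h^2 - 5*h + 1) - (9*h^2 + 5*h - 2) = -7*h^2 - 10*h + 3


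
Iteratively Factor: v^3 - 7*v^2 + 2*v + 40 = (v + 2)*(v^2 - 9*v + 20) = (v - 5)*(v + 2)*(v - 4)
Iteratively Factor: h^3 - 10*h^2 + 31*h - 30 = (h - 2)*(h^2 - 8*h + 15) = (h - 5)*(h - 2)*(h - 3)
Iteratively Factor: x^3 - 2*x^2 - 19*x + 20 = (x - 5)*(x^2 + 3*x - 4) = (x - 5)*(x - 1)*(x + 4)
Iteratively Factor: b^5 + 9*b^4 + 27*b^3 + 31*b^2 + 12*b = (b + 4)*(b^4 + 5*b^3 + 7*b^2 + 3*b) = (b + 1)*(b + 4)*(b^3 + 4*b^2 + 3*b) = b*(b + 1)*(b + 4)*(b^2 + 4*b + 3) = b*(b + 1)^2*(b + 4)*(b + 3)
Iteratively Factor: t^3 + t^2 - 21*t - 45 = (t + 3)*(t^2 - 2*t - 15) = (t - 5)*(t + 3)*(t + 3)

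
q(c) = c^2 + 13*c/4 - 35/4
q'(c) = 2*c + 13/4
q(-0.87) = -10.82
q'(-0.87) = 1.51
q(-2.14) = -11.13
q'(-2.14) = -1.03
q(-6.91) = 16.54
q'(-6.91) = -10.57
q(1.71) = -0.27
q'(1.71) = 6.67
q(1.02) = -4.39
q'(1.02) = 5.29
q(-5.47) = 3.39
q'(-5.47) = -7.69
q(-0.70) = -10.54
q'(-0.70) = 1.85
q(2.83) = 8.46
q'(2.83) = 8.91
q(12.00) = 174.25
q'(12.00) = 27.25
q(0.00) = -8.75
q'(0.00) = 3.25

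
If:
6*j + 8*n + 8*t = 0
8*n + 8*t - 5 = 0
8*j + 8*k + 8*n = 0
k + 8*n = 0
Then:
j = -5/6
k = 20/21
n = -5/42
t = 125/168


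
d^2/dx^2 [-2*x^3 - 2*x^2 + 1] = -12*x - 4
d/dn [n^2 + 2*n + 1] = 2*n + 2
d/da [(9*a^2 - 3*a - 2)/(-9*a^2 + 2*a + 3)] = (-9*a^2 + 18*a - 5)/(81*a^4 - 36*a^3 - 50*a^2 + 12*a + 9)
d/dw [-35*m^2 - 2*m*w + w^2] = -2*m + 2*w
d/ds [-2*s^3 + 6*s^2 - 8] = 6*s*(2 - s)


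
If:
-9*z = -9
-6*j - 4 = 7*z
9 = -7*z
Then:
No Solution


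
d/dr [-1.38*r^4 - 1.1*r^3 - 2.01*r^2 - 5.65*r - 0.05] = -5.52*r^3 - 3.3*r^2 - 4.02*r - 5.65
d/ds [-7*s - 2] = -7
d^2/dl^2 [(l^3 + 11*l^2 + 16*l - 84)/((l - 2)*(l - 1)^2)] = 6*(5*l + 51)/(l^4 - 4*l^3 + 6*l^2 - 4*l + 1)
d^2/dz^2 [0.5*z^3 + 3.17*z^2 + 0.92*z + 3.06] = 3.0*z + 6.34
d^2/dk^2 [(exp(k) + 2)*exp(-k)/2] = exp(-k)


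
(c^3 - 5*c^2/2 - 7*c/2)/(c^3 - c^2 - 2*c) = (c - 7/2)/(c - 2)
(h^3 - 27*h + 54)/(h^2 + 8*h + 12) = (h^2 - 6*h + 9)/(h + 2)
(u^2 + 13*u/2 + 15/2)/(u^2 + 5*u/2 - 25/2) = (2*u + 3)/(2*u - 5)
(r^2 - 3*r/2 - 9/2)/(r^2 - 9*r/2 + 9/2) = (2*r + 3)/(2*r - 3)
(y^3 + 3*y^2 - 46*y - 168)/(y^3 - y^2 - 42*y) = (y + 4)/y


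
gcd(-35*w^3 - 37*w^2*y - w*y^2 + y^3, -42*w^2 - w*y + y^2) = -7*w + y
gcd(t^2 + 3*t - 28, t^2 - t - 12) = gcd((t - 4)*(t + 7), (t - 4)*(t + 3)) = t - 4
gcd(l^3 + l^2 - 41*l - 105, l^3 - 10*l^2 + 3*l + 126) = l^2 - 4*l - 21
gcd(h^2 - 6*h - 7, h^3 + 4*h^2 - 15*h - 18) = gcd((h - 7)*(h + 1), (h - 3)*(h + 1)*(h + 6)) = h + 1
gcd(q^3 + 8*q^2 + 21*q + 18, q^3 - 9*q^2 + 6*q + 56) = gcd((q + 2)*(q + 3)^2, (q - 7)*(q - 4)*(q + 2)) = q + 2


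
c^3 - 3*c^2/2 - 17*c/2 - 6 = (c - 4)*(c + 1)*(c + 3/2)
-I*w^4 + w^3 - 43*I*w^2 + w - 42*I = (w - 6*I)*(w - I)*(w + 7*I)*(-I*w + 1)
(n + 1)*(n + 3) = n^2 + 4*n + 3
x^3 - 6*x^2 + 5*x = x*(x - 5)*(x - 1)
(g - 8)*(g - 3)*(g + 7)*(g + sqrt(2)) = g^4 - 4*g^3 + sqrt(2)*g^3 - 53*g^2 - 4*sqrt(2)*g^2 - 53*sqrt(2)*g + 168*g + 168*sqrt(2)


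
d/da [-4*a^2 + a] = 1 - 8*a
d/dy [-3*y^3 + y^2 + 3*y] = -9*y^2 + 2*y + 3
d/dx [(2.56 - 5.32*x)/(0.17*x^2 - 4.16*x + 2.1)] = (0.9044*x^2 - 0.8704*x - 0.522399999999999)/(0.0289*x^4 - 1.4144*x^3 + 18.0196*x^2 - 17.472*x + 4.41)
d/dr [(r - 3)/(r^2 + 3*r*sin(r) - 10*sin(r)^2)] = (r^2 + 3*r*sin(r) + (3 - r)*(3*r*cos(r) + 2*r + 3*sin(r) - 10*sin(2*r)) - 10*sin(r)^2)/((r - 2*sin(r))^2*(r + 5*sin(r))^2)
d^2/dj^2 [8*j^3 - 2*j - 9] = 48*j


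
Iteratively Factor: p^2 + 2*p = (p + 2)*(p)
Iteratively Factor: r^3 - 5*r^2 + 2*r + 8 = (r - 4)*(r^2 - r - 2) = (r - 4)*(r + 1)*(r - 2)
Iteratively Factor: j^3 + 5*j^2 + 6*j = (j)*(j^2 + 5*j + 6) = j*(j + 2)*(j + 3)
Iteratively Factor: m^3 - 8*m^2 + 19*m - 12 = (m - 4)*(m^2 - 4*m + 3) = (m - 4)*(m - 3)*(m - 1)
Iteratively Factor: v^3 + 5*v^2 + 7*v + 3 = (v + 3)*(v^2 + 2*v + 1) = (v + 1)*(v + 3)*(v + 1)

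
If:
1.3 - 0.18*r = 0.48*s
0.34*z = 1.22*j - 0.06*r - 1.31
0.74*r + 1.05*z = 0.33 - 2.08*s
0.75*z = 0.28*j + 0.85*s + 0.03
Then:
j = 0.76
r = 18.23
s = -4.13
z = -4.36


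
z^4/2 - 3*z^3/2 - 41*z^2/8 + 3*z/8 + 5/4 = (z/2 + 1)*(z - 5)*(z - 1/2)*(z + 1/2)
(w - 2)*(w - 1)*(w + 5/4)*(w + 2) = w^4 + w^3/4 - 21*w^2/4 - w + 5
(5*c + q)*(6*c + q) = 30*c^2 + 11*c*q + q^2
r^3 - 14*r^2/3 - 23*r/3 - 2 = (r - 6)*(r + 1/3)*(r + 1)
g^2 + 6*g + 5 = (g + 1)*(g + 5)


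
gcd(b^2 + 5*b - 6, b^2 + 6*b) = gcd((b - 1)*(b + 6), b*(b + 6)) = b + 6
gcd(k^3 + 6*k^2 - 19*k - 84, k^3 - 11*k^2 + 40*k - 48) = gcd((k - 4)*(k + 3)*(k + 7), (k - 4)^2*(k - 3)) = k - 4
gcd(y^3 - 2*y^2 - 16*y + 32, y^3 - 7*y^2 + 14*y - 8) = y^2 - 6*y + 8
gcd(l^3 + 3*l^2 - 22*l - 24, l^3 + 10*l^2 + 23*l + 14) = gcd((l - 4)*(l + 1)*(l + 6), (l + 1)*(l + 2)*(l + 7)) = l + 1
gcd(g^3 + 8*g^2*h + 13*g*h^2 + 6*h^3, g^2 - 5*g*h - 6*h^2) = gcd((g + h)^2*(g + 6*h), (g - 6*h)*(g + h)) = g + h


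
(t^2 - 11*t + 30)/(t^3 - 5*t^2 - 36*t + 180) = 1/(t + 6)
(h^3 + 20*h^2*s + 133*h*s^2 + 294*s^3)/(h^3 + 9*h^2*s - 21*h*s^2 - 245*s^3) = (-h - 6*s)/(-h + 5*s)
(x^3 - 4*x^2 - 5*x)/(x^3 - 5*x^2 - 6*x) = (x - 5)/(x - 6)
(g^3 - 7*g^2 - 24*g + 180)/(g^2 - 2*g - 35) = (g^2 - 12*g + 36)/(g - 7)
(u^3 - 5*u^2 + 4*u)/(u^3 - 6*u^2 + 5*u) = (u - 4)/(u - 5)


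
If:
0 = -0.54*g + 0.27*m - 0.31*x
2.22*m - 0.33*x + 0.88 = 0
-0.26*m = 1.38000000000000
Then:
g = 16.31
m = -5.31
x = -33.04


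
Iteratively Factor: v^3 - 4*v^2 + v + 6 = (v - 2)*(v^2 - 2*v - 3) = (v - 3)*(v - 2)*(v + 1)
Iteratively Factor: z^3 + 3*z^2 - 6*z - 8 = (z - 2)*(z^2 + 5*z + 4) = (z - 2)*(z + 4)*(z + 1)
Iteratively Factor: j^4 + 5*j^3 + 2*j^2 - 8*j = (j - 1)*(j^3 + 6*j^2 + 8*j) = (j - 1)*(j + 4)*(j^2 + 2*j) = (j - 1)*(j + 2)*(j + 4)*(j)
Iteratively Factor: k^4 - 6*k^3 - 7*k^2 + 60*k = (k)*(k^3 - 6*k^2 - 7*k + 60) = k*(k + 3)*(k^2 - 9*k + 20) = k*(k - 5)*(k + 3)*(k - 4)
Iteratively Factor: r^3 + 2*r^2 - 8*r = (r)*(r^2 + 2*r - 8) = r*(r + 4)*(r - 2)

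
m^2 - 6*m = m*(m - 6)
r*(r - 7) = r^2 - 7*r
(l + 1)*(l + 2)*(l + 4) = l^3 + 7*l^2 + 14*l + 8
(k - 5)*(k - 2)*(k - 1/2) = k^3 - 15*k^2/2 + 27*k/2 - 5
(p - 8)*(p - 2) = p^2 - 10*p + 16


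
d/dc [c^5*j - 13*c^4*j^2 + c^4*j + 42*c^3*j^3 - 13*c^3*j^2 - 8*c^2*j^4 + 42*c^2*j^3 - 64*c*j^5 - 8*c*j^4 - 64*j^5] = j*(5*c^4 - 52*c^3*j + 4*c^3 + 126*c^2*j^2 - 39*c^2*j - 16*c*j^3 + 84*c*j^2 - 64*j^4 - 8*j^3)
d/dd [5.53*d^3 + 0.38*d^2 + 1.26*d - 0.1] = 16.59*d^2 + 0.76*d + 1.26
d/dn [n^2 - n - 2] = 2*n - 1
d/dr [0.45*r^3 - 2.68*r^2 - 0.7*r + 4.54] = 1.35*r^2 - 5.36*r - 0.7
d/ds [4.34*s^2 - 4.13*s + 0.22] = 8.68*s - 4.13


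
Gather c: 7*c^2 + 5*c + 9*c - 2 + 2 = 7*c^2 + 14*c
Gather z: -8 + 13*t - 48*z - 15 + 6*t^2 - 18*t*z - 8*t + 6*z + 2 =6*t^2 + 5*t + z*(-18*t - 42) - 21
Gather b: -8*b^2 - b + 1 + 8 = -8*b^2 - b + 9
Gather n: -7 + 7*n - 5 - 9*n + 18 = 6 - 2*n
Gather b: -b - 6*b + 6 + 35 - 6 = 35 - 7*b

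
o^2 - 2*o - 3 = (o - 3)*(o + 1)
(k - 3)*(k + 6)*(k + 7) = k^3 + 10*k^2 + 3*k - 126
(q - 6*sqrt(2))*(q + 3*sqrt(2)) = q^2 - 3*sqrt(2)*q - 36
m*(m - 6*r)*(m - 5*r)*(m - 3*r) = m^4 - 14*m^3*r + 63*m^2*r^2 - 90*m*r^3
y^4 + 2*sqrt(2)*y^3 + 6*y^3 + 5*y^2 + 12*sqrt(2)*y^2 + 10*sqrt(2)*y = y*(y + 1)*(y + 5)*(y + 2*sqrt(2))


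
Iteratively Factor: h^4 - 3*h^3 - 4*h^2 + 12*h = (h - 2)*(h^3 - h^2 - 6*h) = h*(h - 2)*(h^2 - h - 6) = h*(h - 3)*(h - 2)*(h + 2)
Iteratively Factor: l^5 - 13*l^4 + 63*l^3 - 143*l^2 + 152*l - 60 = (l - 1)*(l^4 - 12*l^3 + 51*l^2 - 92*l + 60) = (l - 2)*(l - 1)*(l^3 - 10*l^2 + 31*l - 30) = (l - 5)*(l - 2)*(l - 1)*(l^2 - 5*l + 6) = (l - 5)*(l - 2)^2*(l - 1)*(l - 3)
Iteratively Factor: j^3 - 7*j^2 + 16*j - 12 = (j - 2)*(j^2 - 5*j + 6) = (j - 2)^2*(j - 3)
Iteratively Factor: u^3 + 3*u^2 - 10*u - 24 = (u + 4)*(u^2 - u - 6) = (u + 2)*(u + 4)*(u - 3)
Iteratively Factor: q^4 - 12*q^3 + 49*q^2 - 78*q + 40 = (q - 5)*(q^3 - 7*q^2 + 14*q - 8) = (q - 5)*(q - 2)*(q^2 - 5*q + 4) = (q - 5)*(q - 4)*(q - 2)*(q - 1)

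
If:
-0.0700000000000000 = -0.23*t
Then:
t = 0.30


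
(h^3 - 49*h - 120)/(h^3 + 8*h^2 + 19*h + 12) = (h^2 - 3*h - 40)/(h^2 + 5*h + 4)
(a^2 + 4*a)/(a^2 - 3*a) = (a + 4)/(a - 3)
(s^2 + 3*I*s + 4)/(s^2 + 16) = (s - I)/(s - 4*I)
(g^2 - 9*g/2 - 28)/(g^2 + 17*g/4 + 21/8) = 4*(g - 8)/(4*g + 3)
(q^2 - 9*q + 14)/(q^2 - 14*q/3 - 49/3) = 3*(q - 2)/(3*q + 7)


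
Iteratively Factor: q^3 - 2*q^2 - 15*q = (q - 5)*(q^2 + 3*q) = (q - 5)*(q + 3)*(q)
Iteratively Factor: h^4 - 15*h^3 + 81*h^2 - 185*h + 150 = (h - 5)*(h^3 - 10*h^2 + 31*h - 30) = (h - 5)^2*(h^2 - 5*h + 6) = (h - 5)^2*(h - 2)*(h - 3)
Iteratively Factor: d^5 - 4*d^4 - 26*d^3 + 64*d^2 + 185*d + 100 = (d - 5)*(d^4 + d^3 - 21*d^2 - 41*d - 20) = (d - 5)*(d + 1)*(d^3 - 21*d - 20) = (d - 5)*(d + 1)^2*(d^2 - d - 20) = (d - 5)^2*(d + 1)^2*(d + 4)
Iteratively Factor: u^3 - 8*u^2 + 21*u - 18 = (u - 3)*(u^2 - 5*u + 6) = (u - 3)^2*(u - 2)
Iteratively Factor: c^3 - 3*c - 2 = (c - 2)*(c^2 + 2*c + 1) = (c - 2)*(c + 1)*(c + 1)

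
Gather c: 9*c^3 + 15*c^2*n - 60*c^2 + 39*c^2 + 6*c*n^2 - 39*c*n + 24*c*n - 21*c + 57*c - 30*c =9*c^3 + c^2*(15*n - 21) + c*(6*n^2 - 15*n + 6)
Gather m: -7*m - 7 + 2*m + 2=-5*m - 5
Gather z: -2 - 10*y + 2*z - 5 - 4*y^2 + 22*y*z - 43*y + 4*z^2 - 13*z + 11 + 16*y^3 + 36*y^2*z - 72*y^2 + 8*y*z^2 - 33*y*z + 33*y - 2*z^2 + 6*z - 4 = 16*y^3 - 76*y^2 - 20*y + z^2*(8*y + 2) + z*(36*y^2 - 11*y - 5)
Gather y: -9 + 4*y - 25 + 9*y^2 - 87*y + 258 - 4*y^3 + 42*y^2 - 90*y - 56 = -4*y^3 + 51*y^2 - 173*y + 168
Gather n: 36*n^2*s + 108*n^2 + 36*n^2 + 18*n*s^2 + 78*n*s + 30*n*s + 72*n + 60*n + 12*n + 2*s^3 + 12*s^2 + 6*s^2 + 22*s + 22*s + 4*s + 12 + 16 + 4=n^2*(36*s + 144) + n*(18*s^2 + 108*s + 144) + 2*s^3 + 18*s^2 + 48*s + 32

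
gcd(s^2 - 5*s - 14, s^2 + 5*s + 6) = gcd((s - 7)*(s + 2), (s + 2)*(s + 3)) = s + 2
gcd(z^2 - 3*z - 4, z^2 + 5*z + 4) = z + 1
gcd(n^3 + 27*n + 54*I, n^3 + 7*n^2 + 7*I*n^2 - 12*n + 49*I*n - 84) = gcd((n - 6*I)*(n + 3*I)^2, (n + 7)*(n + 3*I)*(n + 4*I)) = n + 3*I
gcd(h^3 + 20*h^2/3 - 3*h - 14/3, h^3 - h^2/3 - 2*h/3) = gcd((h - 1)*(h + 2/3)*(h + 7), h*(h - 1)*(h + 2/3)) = h^2 - h/3 - 2/3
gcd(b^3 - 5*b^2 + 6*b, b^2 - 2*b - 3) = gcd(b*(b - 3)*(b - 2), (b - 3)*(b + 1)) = b - 3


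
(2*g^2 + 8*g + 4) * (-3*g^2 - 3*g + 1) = -6*g^4 - 30*g^3 - 34*g^2 - 4*g + 4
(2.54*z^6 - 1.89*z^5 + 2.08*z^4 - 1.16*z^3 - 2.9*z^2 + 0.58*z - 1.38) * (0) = 0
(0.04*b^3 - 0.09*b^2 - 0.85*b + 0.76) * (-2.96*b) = -0.1184*b^4 + 0.2664*b^3 + 2.516*b^2 - 2.2496*b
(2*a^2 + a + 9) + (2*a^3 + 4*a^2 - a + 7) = 2*a^3 + 6*a^2 + 16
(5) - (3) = 2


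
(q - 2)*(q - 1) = q^2 - 3*q + 2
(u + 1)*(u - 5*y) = u^2 - 5*u*y + u - 5*y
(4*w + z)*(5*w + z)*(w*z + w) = 20*w^3*z + 20*w^3 + 9*w^2*z^2 + 9*w^2*z + w*z^3 + w*z^2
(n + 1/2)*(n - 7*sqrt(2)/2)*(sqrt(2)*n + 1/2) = sqrt(2)*n^3 - 13*n^2/2 + sqrt(2)*n^2/2 - 13*n/4 - 7*sqrt(2)*n/4 - 7*sqrt(2)/8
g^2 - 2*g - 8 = (g - 4)*(g + 2)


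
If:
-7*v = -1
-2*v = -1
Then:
No Solution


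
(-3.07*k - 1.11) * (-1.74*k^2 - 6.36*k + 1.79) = 5.3418*k^3 + 21.4566*k^2 + 1.5643*k - 1.9869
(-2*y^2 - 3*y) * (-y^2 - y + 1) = 2*y^4 + 5*y^3 + y^2 - 3*y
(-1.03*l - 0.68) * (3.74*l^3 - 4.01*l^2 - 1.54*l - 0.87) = -3.8522*l^4 + 1.5871*l^3 + 4.313*l^2 + 1.9433*l + 0.5916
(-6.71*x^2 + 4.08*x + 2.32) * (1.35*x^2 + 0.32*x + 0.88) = -9.0585*x^4 + 3.3608*x^3 - 1.4672*x^2 + 4.3328*x + 2.0416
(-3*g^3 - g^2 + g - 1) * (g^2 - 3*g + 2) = -3*g^5 + 8*g^4 - 2*g^3 - 6*g^2 + 5*g - 2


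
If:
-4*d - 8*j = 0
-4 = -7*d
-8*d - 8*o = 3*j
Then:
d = 4/7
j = -2/7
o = -13/28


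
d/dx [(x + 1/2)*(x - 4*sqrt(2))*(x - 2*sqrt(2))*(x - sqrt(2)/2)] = 4*x^3 - 39*sqrt(2)*x^2/2 + 3*x^2/2 - 13*sqrt(2)*x/2 + 44*x - 8*sqrt(2) + 11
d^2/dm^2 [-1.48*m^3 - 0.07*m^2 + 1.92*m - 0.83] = -8.88*m - 0.14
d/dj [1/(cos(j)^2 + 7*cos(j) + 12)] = (2*cos(j) + 7)*sin(j)/(cos(j)^2 + 7*cos(j) + 12)^2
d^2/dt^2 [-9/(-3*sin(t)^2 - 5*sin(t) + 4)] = 9*(-36*sin(t)^4 - 45*sin(t)^3 - 19*sin(t)^2 + 70*sin(t) + 74)/(3*sin(t)^2 + 5*sin(t) - 4)^3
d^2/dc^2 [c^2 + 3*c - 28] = 2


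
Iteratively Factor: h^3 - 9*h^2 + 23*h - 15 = (h - 3)*(h^2 - 6*h + 5) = (h - 5)*(h - 3)*(h - 1)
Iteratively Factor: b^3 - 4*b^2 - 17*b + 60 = (b - 3)*(b^2 - b - 20) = (b - 5)*(b - 3)*(b + 4)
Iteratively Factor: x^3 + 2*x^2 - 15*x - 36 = (x - 4)*(x^2 + 6*x + 9) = (x - 4)*(x + 3)*(x + 3)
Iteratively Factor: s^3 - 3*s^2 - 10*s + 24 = (s - 4)*(s^2 + s - 6) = (s - 4)*(s - 2)*(s + 3)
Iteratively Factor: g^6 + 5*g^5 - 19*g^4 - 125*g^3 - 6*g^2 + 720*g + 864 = (g + 4)*(g^5 + g^4 - 23*g^3 - 33*g^2 + 126*g + 216) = (g + 3)*(g + 4)*(g^4 - 2*g^3 - 17*g^2 + 18*g + 72) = (g + 2)*(g + 3)*(g + 4)*(g^3 - 4*g^2 - 9*g + 36) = (g - 4)*(g + 2)*(g + 3)*(g + 4)*(g^2 - 9) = (g - 4)*(g + 2)*(g + 3)^2*(g + 4)*(g - 3)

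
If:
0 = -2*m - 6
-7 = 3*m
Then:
No Solution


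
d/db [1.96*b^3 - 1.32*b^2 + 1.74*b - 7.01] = 5.88*b^2 - 2.64*b + 1.74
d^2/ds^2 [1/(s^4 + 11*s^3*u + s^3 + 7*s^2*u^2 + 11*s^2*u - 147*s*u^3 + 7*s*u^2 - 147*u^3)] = 2*(-(6*s^2 + 33*s*u + 3*s + 7*u^2 + 11*u)*(s^4 + 11*s^3*u + s^3 + 7*s^2*u^2 + 11*s^2*u - 147*s*u^3 + 7*s*u^2 - 147*u^3) + (4*s^3 + 33*s^2*u + 3*s^2 + 14*s*u^2 + 22*s*u - 147*u^3 + 7*u^2)^2)/(s^4 + 11*s^3*u + s^3 + 7*s^2*u^2 + 11*s^2*u - 147*s*u^3 + 7*s*u^2 - 147*u^3)^3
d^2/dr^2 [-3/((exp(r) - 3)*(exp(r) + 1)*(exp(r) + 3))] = (-27*exp(5*r) - 33*exp(4*r) + 42*exp(3*r) - 162*exp(2*r) - 351*exp(r) + 243)*exp(r)/(exp(9*r) + 3*exp(8*r) - 24*exp(7*r) - 80*exp(6*r) + 162*exp(5*r) + 702*exp(4*r) - 1944*exp(2*r) - 2187*exp(r) - 729)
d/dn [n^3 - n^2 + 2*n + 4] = 3*n^2 - 2*n + 2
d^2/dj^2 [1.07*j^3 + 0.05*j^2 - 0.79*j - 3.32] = 6.42*j + 0.1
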